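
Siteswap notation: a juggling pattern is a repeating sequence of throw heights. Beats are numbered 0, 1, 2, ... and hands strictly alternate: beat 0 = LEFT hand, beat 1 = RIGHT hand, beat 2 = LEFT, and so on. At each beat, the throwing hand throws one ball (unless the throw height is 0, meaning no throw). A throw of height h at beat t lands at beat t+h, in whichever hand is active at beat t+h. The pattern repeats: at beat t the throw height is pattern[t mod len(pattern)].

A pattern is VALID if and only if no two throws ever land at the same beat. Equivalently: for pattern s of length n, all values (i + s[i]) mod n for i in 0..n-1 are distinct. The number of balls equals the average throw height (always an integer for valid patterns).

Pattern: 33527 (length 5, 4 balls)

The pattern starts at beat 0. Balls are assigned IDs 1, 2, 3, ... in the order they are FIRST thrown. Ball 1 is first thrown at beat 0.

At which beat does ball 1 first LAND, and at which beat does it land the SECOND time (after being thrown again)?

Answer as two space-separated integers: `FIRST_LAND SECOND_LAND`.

Beat 0 (L): throw ball1 h=3 -> lands@3:R; in-air after throw: [b1@3:R]
Beat 1 (R): throw ball2 h=3 -> lands@4:L; in-air after throw: [b1@3:R b2@4:L]
Beat 2 (L): throw ball3 h=5 -> lands@7:R; in-air after throw: [b1@3:R b2@4:L b3@7:R]
Beat 3 (R): throw ball1 h=2 -> lands@5:R; in-air after throw: [b2@4:L b1@5:R b3@7:R]
Beat 4 (L): throw ball2 h=7 -> lands@11:R; in-air after throw: [b1@5:R b3@7:R b2@11:R]
Beat 5 (R): throw ball1 h=3 -> lands@8:L; in-air after throw: [b3@7:R b1@8:L b2@11:R]
Ball 1: thrown@0 h=3 -> first land @3; rethrown@3 h=2 -> second land @5

Answer: 3 5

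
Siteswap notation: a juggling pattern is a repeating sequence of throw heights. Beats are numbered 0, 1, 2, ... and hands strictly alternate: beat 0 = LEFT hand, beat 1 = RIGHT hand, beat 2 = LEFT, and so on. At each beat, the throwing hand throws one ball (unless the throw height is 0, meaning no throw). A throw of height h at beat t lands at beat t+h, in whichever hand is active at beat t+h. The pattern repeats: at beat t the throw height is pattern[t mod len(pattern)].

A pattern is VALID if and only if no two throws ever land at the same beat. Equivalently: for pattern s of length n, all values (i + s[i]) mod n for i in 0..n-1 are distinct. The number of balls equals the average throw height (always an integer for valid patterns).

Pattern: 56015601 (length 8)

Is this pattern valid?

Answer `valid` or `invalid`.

i=0: (i + s[i]) mod n = (0 + 5) mod 8 = 5
i=1: (i + s[i]) mod n = (1 + 6) mod 8 = 7
i=2: (i + s[i]) mod n = (2 + 0) mod 8 = 2
i=3: (i + s[i]) mod n = (3 + 1) mod 8 = 4
i=4: (i + s[i]) mod n = (4 + 5) mod 8 = 1
i=5: (i + s[i]) mod n = (5 + 6) mod 8 = 3
i=6: (i + s[i]) mod n = (6 + 0) mod 8 = 6
i=7: (i + s[i]) mod n = (7 + 1) mod 8 = 0
Residues: [5, 7, 2, 4, 1, 3, 6, 0], distinct: True

Answer: valid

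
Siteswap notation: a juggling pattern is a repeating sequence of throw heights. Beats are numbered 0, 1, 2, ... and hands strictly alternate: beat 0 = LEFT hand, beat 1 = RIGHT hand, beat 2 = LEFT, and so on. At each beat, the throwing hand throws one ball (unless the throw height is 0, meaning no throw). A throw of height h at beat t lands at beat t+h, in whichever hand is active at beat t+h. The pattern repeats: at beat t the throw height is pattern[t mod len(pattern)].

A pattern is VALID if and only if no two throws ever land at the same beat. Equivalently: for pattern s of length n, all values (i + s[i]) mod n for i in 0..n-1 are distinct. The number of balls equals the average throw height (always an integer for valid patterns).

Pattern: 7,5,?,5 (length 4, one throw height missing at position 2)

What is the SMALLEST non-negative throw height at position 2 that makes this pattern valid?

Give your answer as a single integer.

Answer: 3

Derivation:
i=0: (0 + 7) mod 4 = 3
i=1: (1 + 5) mod 4 = 2
i=2: s[i]=? (unknown)
i=3: (3 + 5) mod 4 = 0
Known residues: [0, 2, 3]; need a permutation of 0..3, so missing residue r = 1
Need (2 + s) mod 4 = 1; smallest s = (1 - 2) mod 4 = 3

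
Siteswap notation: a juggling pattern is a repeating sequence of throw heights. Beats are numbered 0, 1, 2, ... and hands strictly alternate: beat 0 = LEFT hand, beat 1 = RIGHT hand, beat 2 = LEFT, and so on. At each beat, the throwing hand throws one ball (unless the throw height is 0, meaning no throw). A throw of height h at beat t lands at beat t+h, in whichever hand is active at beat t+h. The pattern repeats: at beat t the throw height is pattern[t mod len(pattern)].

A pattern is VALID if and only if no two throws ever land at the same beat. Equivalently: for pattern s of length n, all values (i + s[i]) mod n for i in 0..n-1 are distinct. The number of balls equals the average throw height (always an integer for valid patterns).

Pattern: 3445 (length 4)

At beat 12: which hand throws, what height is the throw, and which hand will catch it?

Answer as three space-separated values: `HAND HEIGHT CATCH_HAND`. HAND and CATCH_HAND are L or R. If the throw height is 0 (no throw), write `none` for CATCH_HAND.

Beat 12: 12 mod 2 = 0, so hand = L
Throw height = pattern[12 mod 4] = pattern[0] = 3
Lands at beat 12+3=15, 15 mod 2 = 1, so catch hand = R

Answer: L 3 R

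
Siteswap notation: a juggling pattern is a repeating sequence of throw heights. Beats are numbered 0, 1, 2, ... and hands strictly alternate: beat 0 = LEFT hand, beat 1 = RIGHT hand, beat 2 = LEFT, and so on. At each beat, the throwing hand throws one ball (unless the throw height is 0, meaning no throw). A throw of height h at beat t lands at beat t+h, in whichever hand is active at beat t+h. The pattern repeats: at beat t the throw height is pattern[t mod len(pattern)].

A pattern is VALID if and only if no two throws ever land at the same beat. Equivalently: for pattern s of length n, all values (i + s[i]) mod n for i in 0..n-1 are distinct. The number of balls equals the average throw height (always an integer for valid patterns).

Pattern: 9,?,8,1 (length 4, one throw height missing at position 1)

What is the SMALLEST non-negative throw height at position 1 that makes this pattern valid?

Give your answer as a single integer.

i=0: (0 + 9) mod 4 = 1
i=1: s[i]=? (unknown)
i=2: (2 + 8) mod 4 = 2
i=3: (3 + 1) mod 4 = 0
Known residues: [0, 1, 2]; need a permutation of 0..3, so missing residue r = 3
Need (1 + s) mod 4 = 3; smallest s = (3 - 1) mod 4 = 2

Answer: 2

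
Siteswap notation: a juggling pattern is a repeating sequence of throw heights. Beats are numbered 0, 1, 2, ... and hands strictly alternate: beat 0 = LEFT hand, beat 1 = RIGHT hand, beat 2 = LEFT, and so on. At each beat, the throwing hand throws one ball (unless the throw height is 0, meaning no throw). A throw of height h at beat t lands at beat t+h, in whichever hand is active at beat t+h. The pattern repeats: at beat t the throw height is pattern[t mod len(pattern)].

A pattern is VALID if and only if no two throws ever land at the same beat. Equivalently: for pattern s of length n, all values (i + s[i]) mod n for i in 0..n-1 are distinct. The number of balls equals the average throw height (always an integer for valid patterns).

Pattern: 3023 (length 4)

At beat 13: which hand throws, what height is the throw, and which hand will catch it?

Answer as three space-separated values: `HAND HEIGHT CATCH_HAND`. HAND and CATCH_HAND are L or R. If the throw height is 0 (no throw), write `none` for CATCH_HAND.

Answer: R 0 none

Derivation:
Beat 13: 13 mod 2 = 1, so hand = R
Throw height = pattern[13 mod 4] = pattern[1] = 0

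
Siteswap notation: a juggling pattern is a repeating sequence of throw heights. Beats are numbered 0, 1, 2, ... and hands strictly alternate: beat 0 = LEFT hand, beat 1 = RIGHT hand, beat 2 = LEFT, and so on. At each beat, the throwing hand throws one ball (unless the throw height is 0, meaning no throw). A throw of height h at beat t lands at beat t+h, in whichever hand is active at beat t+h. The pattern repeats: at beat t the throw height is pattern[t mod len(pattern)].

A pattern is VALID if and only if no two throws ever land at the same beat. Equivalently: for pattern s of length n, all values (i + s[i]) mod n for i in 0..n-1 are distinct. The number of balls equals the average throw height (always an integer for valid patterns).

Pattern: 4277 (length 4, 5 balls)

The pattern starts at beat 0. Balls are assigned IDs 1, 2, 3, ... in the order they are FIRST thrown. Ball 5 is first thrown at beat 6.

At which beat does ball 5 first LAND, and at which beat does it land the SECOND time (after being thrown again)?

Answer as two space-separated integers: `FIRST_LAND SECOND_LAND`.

Beat 0 (L): throw ball1 h=4 -> lands@4:L; in-air after throw: [b1@4:L]
Beat 1 (R): throw ball2 h=2 -> lands@3:R; in-air after throw: [b2@3:R b1@4:L]
Beat 2 (L): throw ball3 h=7 -> lands@9:R; in-air after throw: [b2@3:R b1@4:L b3@9:R]
Beat 3 (R): throw ball2 h=7 -> lands@10:L; in-air after throw: [b1@4:L b3@9:R b2@10:L]
Beat 4 (L): throw ball1 h=4 -> lands@8:L; in-air after throw: [b1@8:L b3@9:R b2@10:L]
Beat 5 (R): throw ball4 h=2 -> lands@7:R; in-air after throw: [b4@7:R b1@8:L b3@9:R b2@10:L]
Beat 6 (L): throw ball5 h=7 -> lands@13:R; in-air after throw: [b4@7:R b1@8:L b3@9:R b2@10:L b5@13:R]
Beat 7 (R): throw ball4 h=7 -> lands@14:L; in-air after throw: [b1@8:L b3@9:R b2@10:L b5@13:R b4@14:L]
Beat 8 (L): throw ball1 h=4 -> lands@12:L; in-air after throw: [b3@9:R b2@10:L b1@12:L b5@13:R b4@14:L]
Beat 9 (R): throw ball3 h=2 -> lands@11:R; in-air after throw: [b2@10:L b3@11:R b1@12:L b5@13:R b4@14:L]
Beat 10 (L): throw ball2 h=7 -> lands@17:R; in-air after throw: [b3@11:R b1@12:L b5@13:R b4@14:L b2@17:R]
Beat 11 (R): throw ball3 h=7 -> lands@18:L; in-air after throw: [b1@12:L b5@13:R b4@14:L b2@17:R b3@18:L]
Beat 12 (L): throw ball1 h=4 -> lands@16:L; in-air after throw: [b5@13:R b4@14:L b1@16:L b2@17:R b3@18:L]
Beat 13 (R): throw ball5 h=2 -> lands@15:R; in-air after throw: [b4@14:L b5@15:R b1@16:L b2@17:R b3@18:L]
Beat 14 (L): throw ball4 h=7 -> lands@21:R; in-air after throw: [b5@15:R b1@16:L b2@17:R b3@18:L b4@21:R]
Beat 15 (R): throw ball5 h=7 -> lands@22:L; in-air after throw: [b1@16:L b2@17:R b3@18:L b4@21:R b5@22:L]
Ball 5: thrown@6 h=7 -> first land @13; rethrown@13 h=2 -> second land @15

Answer: 13 15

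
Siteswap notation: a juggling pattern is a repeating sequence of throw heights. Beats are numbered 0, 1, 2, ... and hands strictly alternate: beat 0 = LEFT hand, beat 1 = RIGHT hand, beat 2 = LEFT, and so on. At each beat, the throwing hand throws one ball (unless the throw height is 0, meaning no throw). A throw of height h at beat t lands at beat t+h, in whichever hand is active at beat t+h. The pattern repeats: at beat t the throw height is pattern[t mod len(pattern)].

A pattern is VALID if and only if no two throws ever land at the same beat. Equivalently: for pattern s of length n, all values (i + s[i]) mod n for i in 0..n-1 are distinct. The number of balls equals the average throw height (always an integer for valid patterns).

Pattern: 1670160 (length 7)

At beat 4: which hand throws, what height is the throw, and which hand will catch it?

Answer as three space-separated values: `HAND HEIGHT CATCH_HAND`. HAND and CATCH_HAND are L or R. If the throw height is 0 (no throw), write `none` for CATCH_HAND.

Answer: L 1 R

Derivation:
Beat 4: 4 mod 2 = 0, so hand = L
Throw height = pattern[4 mod 7] = pattern[4] = 1
Lands at beat 4+1=5, 5 mod 2 = 1, so catch hand = R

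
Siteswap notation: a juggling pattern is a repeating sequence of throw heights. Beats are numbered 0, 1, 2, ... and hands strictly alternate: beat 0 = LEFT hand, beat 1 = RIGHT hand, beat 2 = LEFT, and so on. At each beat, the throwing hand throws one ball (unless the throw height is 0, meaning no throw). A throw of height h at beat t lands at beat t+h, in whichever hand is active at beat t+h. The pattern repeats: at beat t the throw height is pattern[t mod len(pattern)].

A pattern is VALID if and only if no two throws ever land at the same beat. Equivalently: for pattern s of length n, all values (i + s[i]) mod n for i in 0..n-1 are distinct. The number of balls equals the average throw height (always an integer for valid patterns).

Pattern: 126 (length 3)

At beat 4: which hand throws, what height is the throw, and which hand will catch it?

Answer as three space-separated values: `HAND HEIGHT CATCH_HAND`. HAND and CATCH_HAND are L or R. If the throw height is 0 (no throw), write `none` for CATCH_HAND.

Answer: L 2 L

Derivation:
Beat 4: 4 mod 2 = 0, so hand = L
Throw height = pattern[4 mod 3] = pattern[1] = 2
Lands at beat 4+2=6, 6 mod 2 = 0, so catch hand = L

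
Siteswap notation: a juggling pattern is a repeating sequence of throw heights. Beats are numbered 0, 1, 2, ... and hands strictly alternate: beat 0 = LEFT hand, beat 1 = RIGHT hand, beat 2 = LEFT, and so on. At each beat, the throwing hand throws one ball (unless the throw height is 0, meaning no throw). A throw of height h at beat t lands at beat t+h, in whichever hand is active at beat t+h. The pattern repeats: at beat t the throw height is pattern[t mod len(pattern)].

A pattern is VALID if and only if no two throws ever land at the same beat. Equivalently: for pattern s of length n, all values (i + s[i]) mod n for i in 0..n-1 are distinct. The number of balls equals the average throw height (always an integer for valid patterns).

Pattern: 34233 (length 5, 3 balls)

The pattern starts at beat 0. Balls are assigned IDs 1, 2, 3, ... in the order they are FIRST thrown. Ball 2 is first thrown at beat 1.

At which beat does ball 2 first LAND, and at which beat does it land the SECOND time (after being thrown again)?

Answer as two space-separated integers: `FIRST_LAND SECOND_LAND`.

Answer: 5 8

Derivation:
Beat 0 (L): throw ball1 h=3 -> lands@3:R; in-air after throw: [b1@3:R]
Beat 1 (R): throw ball2 h=4 -> lands@5:R; in-air after throw: [b1@3:R b2@5:R]
Beat 2 (L): throw ball3 h=2 -> lands@4:L; in-air after throw: [b1@3:R b3@4:L b2@5:R]
Beat 3 (R): throw ball1 h=3 -> lands@6:L; in-air after throw: [b3@4:L b2@5:R b1@6:L]
Beat 4 (L): throw ball3 h=3 -> lands@7:R; in-air after throw: [b2@5:R b1@6:L b3@7:R]
Beat 5 (R): throw ball2 h=3 -> lands@8:L; in-air after throw: [b1@6:L b3@7:R b2@8:L]
Beat 6 (L): throw ball1 h=4 -> lands@10:L; in-air after throw: [b3@7:R b2@8:L b1@10:L]
Beat 7 (R): throw ball3 h=2 -> lands@9:R; in-air after throw: [b2@8:L b3@9:R b1@10:L]
Beat 8 (L): throw ball2 h=3 -> lands@11:R; in-air after throw: [b3@9:R b1@10:L b2@11:R]
Ball 2: thrown@1 h=4 -> first land @5; rethrown@5 h=3 -> second land @8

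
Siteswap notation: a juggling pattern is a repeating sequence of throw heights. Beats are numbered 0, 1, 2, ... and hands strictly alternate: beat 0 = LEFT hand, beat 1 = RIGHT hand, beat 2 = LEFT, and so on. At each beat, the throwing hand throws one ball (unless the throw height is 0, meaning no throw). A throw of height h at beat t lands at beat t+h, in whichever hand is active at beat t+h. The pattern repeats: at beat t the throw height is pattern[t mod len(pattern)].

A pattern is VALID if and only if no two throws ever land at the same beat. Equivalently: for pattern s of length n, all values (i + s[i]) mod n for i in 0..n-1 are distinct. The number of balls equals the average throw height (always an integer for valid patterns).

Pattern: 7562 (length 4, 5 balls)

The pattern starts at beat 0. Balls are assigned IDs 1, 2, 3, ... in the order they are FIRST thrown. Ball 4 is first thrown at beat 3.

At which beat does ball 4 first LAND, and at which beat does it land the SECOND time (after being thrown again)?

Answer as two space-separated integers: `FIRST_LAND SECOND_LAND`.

Beat 0 (L): throw ball1 h=7 -> lands@7:R; in-air after throw: [b1@7:R]
Beat 1 (R): throw ball2 h=5 -> lands@6:L; in-air after throw: [b2@6:L b1@7:R]
Beat 2 (L): throw ball3 h=6 -> lands@8:L; in-air after throw: [b2@6:L b1@7:R b3@8:L]
Beat 3 (R): throw ball4 h=2 -> lands@5:R; in-air after throw: [b4@5:R b2@6:L b1@7:R b3@8:L]
Beat 4 (L): throw ball5 h=7 -> lands@11:R; in-air after throw: [b4@5:R b2@6:L b1@7:R b3@8:L b5@11:R]
Beat 5 (R): throw ball4 h=5 -> lands@10:L; in-air after throw: [b2@6:L b1@7:R b3@8:L b4@10:L b5@11:R]
Beat 6 (L): throw ball2 h=6 -> lands@12:L; in-air after throw: [b1@7:R b3@8:L b4@10:L b5@11:R b2@12:L]
Beat 7 (R): throw ball1 h=2 -> lands@9:R; in-air after throw: [b3@8:L b1@9:R b4@10:L b5@11:R b2@12:L]
Beat 8 (L): throw ball3 h=7 -> lands@15:R; in-air after throw: [b1@9:R b4@10:L b5@11:R b2@12:L b3@15:R]
Beat 9 (R): throw ball1 h=5 -> lands@14:L; in-air after throw: [b4@10:L b5@11:R b2@12:L b1@14:L b3@15:R]
Beat 10 (L): throw ball4 h=6 -> lands@16:L; in-air after throw: [b5@11:R b2@12:L b1@14:L b3@15:R b4@16:L]
Ball 4: thrown@3 h=2 -> first land @5; rethrown@5 h=5 -> second land @10

Answer: 5 10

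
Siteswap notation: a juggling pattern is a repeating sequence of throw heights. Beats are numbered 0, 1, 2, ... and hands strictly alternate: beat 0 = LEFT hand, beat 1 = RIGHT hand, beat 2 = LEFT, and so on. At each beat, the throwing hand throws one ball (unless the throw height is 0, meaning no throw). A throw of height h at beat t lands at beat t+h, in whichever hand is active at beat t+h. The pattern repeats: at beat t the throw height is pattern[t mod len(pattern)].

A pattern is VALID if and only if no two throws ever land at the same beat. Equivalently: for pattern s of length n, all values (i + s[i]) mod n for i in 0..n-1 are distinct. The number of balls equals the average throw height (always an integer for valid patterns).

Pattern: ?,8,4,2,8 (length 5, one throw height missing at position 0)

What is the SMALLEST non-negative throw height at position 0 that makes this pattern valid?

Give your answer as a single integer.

i=0: s[i]=? (unknown)
i=1: (1 + 8) mod 5 = 4
i=2: (2 + 4) mod 5 = 1
i=3: (3 + 2) mod 5 = 0
i=4: (4 + 8) mod 5 = 2
Known residues: [0, 1, 2, 4]; need a permutation of 0..4, so missing residue r = 3
Need (0 + s) mod 5 = 3; smallest s = (3 - 0) mod 5 = 3

Answer: 3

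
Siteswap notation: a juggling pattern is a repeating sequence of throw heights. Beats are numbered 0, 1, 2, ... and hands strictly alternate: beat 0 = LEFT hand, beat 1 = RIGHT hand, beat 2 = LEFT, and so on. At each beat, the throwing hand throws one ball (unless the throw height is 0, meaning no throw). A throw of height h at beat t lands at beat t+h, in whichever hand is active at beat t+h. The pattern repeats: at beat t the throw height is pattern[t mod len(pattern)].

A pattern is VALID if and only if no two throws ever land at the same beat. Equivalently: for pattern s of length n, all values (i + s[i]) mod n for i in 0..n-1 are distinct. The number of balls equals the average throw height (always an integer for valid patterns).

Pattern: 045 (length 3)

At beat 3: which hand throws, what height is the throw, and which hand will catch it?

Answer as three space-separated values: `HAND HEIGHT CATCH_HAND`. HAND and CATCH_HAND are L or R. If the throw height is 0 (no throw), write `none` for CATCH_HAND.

Beat 3: 3 mod 2 = 1, so hand = R
Throw height = pattern[3 mod 3] = pattern[0] = 0

Answer: R 0 none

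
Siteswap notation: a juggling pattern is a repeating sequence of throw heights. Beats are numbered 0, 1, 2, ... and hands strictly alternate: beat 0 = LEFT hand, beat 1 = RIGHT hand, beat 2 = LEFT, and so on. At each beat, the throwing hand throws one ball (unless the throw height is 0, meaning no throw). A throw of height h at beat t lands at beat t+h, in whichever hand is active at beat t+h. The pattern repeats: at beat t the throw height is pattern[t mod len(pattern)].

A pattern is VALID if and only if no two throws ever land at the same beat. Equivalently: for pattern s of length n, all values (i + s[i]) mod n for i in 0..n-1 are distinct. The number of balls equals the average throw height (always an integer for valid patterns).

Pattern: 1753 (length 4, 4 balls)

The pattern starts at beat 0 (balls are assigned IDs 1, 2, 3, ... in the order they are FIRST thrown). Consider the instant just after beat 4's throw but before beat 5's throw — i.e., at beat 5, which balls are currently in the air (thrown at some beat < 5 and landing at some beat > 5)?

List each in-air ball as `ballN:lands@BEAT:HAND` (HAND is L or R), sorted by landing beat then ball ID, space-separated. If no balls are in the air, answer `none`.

Answer: ball3:lands@6:L ball2:lands@7:R ball1:lands@8:L

Derivation:
Beat 0 (L): throw ball1 h=1 -> lands@1:R; in-air after throw: [b1@1:R]
Beat 1 (R): throw ball1 h=7 -> lands@8:L; in-air after throw: [b1@8:L]
Beat 2 (L): throw ball2 h=5 -> lands@7:R; in-air after throw: [b2@7:R b1@8:L]
Beat 3 (R): throw ball3 h=3 -> lands@6:L; in-air after throw: [b3@6:L b2@7:R b1@8:L]
Beat 4 (L): throw ball4 h=1 -> lands@5:R; in-air after throw: [b4@5:R b3@6:L b2@7:R b1@8:L]
Beat 5 (R): throw ball4 h=7 -> lands@12:L; in-air after throw: [b3@6:L b2@7:R b1@8:L b4@12:L]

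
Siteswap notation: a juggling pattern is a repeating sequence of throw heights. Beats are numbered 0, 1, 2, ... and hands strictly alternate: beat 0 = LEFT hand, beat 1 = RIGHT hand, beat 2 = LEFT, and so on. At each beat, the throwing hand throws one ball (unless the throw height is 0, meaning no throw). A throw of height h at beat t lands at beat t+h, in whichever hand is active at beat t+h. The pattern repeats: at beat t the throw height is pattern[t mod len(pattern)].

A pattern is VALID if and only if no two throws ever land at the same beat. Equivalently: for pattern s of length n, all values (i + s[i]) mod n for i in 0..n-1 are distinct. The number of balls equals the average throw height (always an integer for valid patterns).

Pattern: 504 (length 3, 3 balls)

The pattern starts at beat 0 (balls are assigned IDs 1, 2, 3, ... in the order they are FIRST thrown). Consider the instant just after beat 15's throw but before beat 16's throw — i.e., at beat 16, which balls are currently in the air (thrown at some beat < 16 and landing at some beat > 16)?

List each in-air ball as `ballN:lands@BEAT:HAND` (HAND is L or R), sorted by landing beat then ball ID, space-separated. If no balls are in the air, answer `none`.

Answer: ball3:lands@17:R ball1:lands@18:L ball2:lands@20:L

Derivation:
Beat 0 (L): throw ball1 h=5 -> lands@5:R; in-air after throw: [b1@5:R]
Beat 2 (L): throw ball2 h=4 -> lands@6:L; in-air after throw: [b1@5:R b2@6:L]
Beat 3 (R): throw ball3 h=5 -> lands@8:L; in-air after throw: [b1@5:R b2@6:L b3@8:L]
Beat 5 (R): throw ball1 h=4 -> lands@9:R; in-air after throw: [b2@6:L b3@8:L b1@9:R]
Beat 6 (L): throw ball2 h=5 -> lands@11:R; in-air after throw: [b3@8:L b1@9:R b2@11:R]
Beat 8 (L): throw ball3 h=4 -> lands@12:L; in-air after throw: [b1@9:R b2@11:R b3@12:L]
Beat 9 (R): throw ball1 h=5 -> lands@14:L; in-air after throw: [b2@11:R b3@12:L b1@14:L]
Beat 11 (R): throw ball2 h=4 -> lands@15:R; in-air after throw: [b3@12:L b1@14:L b2@15:R]
Beat 12 (L): throw ball3 h=5 -> lands@17:R; in-air after throw: [b1@14:L b2@15:R b3@17:R]
Beat 14 (L): throw ball1 h=4 -> lands@18:L; in-air after throw: [b2@15:R b3@17:R b1@18:L]
Beat 15 (R): throw ball2 h=5 -> lands@20:L; in-air after throw: [b3@17:R b1@18:L b2@20:L]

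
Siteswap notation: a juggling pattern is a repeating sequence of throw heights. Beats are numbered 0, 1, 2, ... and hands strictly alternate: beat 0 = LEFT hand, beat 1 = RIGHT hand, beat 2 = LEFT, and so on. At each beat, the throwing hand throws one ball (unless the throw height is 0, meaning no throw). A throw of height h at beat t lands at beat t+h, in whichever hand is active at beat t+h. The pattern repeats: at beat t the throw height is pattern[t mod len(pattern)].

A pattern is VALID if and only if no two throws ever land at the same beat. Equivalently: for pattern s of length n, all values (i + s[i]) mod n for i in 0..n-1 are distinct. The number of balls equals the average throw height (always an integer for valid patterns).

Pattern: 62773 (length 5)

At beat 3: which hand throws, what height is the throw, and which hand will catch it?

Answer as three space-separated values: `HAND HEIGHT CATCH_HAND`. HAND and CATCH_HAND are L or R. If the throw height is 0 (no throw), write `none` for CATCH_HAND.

Beat 3: 3 mod 2 = 1, so hand = R
Throw height = pattern[3 mod 5] = pattern[3] = 7
Lands at beat 3+7=10, 10 mod 2 = 0, so catch hand = L

Answer: R 7 L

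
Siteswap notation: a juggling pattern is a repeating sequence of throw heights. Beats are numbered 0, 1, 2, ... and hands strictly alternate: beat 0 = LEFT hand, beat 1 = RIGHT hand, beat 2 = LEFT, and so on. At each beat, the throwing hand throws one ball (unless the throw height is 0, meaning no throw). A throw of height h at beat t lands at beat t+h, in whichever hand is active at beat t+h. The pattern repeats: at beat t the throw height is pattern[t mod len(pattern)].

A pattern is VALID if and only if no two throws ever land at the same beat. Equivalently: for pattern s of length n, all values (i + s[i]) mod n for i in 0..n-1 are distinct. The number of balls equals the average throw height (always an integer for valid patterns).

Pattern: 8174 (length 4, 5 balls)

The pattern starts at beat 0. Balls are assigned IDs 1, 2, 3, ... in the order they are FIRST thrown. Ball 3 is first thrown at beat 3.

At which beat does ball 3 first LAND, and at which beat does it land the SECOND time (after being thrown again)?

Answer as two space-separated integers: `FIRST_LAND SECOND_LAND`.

Beat 0 (L): throw ball1 h=8 -> lands@8:L; in-air after throw: [b1@8:L]
Beat 1 (R): throw ball2 h=1 -> lands@2:L; in-air after throw: [b2@2:L b1@8:L]
Beat 2 (L): throw ball2 h=7 -> lands@9:R; in-air after throw: [b1@8:L b2@9:R]
Beat 3 (R): throw ball3 h=4 -> lands@7:R; in-air after throw: [b3@7:R b1@8:L b2@9:R]
Beat 4 (L): throw ball4 h=8 -> lands@12:L; in-air after throw: [b3@7:R b1@8:L b2@9:R b4@12:L]
Beat 5 (R): throw ball5 h=1 -> lands@6:L; in-air after throw: [b5@6:L b3@7:R b1@8:L b2@9:R b4@12:L]
Beat 6 (L): throw ball5 h=7 -> lands@13:R; in-air after throw: [b3@7:R b1@8:L b2@9:R b4@12:L b5@13:R]
Beat 7 (R): throw ball3 h=4 -> lands@11:R; in-air after throw: [b1@8:L b2@9:R b3@11:R b4@12:L b5@13:R]
Beat 8 (L): throw ball1 h=8 -> lands@16:L; in-air after throw: [b2@9:R b3@11:R b4@12:L b5@13:R b1@16:L]
Beat 9 (R): throw ball2 h=1 -> lands@10:L; in-air after throw: [b2@10:L b3@11:R b4@12:L b5@13:R b1@16:L]
Beat 10 (L): throw ball2 h=7 -> lands@17:R; in-air after throw: [b3@11:R b4@12:L b5@13:R b1@16:L b2@17:R]
Beat 11 (R): throw ball3 h=4 -> lands@15:R; in-air after throw: [b4@12:L b5@13:R b3@15:R b1@16:L b2@17:R]
Ball 3: thrown@3 h=4 -> first land @7; rethrown@7 h=4 -> second land @11

Answer: 7 11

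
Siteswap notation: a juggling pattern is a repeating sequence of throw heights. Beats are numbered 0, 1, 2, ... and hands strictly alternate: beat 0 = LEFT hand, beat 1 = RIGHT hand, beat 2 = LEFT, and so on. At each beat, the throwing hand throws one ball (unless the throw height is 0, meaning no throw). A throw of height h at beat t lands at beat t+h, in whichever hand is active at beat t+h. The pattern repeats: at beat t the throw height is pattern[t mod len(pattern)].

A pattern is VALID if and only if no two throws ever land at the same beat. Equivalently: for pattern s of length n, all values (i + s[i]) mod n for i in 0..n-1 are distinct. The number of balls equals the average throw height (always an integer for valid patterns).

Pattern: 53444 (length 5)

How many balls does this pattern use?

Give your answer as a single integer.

Answer: 4

Derivation:
Pattern = [5, 3, 4, 4, 4], length n = 5
  position 0: throw height = 5, running sum = 5
  position 1: throw height = 3, running sum = 8
  position 2: throw height = 4, running sum = 12
  position 3: throw height = 4, running sum = 16
  position 4: throw height = 4, running sum = 20
Total sum = 20; balls = sum / n = 20 / 5 = 4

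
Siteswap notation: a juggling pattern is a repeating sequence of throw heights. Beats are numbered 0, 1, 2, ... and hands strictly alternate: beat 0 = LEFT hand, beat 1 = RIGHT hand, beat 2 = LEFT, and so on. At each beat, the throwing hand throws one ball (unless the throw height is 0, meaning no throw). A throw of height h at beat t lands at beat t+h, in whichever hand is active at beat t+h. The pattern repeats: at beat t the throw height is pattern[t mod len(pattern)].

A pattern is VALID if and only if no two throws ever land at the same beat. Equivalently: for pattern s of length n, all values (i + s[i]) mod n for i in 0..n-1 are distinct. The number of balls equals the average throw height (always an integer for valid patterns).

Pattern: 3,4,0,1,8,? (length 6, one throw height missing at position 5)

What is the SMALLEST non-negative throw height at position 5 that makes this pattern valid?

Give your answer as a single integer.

i=0: (0 + 3) mod 6 = 3
i=1: (1 + 4) mod 6 = 5
i=2: (2 + 0) mod 6 = 2
i=3: (3 + 1) mod 6 = 4
i=4: (4 + 8) mod 6 = 0
i=5: s[i]=? (unknown)
Known residues: [0, 2, 3, 4, 5]; need a permutation of 0..5, so missing residue r = 1
Need (5 + s) mod 6 = 1; smallest s = (1 - 5) mod 6 = 2

Answer: 2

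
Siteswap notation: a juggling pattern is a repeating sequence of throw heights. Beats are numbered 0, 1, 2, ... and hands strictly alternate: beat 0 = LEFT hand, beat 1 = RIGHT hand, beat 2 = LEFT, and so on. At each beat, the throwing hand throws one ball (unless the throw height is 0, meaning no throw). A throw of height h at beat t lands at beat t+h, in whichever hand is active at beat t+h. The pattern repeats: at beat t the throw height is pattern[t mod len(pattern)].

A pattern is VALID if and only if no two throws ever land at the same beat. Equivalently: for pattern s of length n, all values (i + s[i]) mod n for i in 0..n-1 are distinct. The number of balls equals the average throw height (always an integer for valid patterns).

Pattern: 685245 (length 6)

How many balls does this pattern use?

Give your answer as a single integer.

Pattern = [6, 8, 5, 2, 4, 5], length n = 6
  position 0: throw height = 6, running sum = 6
  position 1: throw height = 8, running sum = 14
  position 2: throw height = 5, running sum = 19
  position 3: throw height = 2, running sum = 21
  position 4: throw height = 4, running sum = 25
  position 5: throw height = 5, running sum = 30
Total sum = 30; balls = sum / n = 30 / 6 = 5

Answer: 5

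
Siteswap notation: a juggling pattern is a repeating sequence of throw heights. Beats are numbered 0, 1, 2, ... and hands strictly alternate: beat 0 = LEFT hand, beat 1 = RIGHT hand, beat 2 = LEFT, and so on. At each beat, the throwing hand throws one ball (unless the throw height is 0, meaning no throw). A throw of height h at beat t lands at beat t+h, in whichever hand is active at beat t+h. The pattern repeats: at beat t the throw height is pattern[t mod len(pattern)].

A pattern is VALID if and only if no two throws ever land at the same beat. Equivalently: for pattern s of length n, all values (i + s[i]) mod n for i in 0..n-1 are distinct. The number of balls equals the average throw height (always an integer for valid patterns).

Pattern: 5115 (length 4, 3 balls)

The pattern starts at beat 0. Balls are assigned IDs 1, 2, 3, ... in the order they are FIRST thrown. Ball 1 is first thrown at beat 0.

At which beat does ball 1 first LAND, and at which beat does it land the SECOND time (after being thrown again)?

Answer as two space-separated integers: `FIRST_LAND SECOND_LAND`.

Answer: 5 6

Derivation:
Beat 0 (L): throw ball1 h=5 -> lands@5:R; in-air after throw: [b1@5:R]
Beat 1 (R): throw ball2 h=1 -> lands@2:L; in-air after throw: [b2@2:L b1@5:R]
Beat 2 (L): throw ball2 h=1 -> lands@3:R; in-air after throw: [b2@3:R b1@5:R]
Beat 3 (R): throw ball2 h=5 -> lands@8:L; in-air after throw: [b1@5:R b2@8:L]
Beat 4 (L): throw ball3 h=5 -> lands@9:R; in-air after throw: [b1@5:R b2@8:L b3@9:R]
Beat 5 (R): throw ball1 h=1 -> lands@6:L; in-air after throw: [b1@6:L b2@8:L b3@9:R]
Beat 6 (L): throw ball1 h=1 -> lands@7:R; in-air after throw: [b1@7:R b2@8:L b3@9:R]
Ball 1: thrown@0 h=5 -> first land @5; rethrown@5 h=1 -> second land @6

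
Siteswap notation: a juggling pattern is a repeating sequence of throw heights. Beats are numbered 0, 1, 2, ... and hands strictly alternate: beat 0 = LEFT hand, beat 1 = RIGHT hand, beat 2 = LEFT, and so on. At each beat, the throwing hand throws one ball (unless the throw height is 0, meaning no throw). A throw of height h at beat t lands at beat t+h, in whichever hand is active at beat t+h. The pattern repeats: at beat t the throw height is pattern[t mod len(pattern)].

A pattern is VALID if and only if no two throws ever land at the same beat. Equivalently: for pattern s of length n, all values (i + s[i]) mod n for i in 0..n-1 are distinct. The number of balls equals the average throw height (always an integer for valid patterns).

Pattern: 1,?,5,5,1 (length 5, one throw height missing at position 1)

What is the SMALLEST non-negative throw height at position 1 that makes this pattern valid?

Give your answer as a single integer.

Answer: 3

Derivation:
i=0: (0 + 1) mod 5 = 1
i=1: s[i]=? (unknown)
i=2: (2 + 5) mod 5 = 2
i=3: (3 + 5) mod 5 = 3
i=4: (4 + 1) mod 5 = 0
Known residues: [0, 1, 2, 3]; need a permutation of 0..4, so missing residue r = 4
Need (1 + s) mod 5 = 4; smallest s = (4 - 1) mod 5 = 3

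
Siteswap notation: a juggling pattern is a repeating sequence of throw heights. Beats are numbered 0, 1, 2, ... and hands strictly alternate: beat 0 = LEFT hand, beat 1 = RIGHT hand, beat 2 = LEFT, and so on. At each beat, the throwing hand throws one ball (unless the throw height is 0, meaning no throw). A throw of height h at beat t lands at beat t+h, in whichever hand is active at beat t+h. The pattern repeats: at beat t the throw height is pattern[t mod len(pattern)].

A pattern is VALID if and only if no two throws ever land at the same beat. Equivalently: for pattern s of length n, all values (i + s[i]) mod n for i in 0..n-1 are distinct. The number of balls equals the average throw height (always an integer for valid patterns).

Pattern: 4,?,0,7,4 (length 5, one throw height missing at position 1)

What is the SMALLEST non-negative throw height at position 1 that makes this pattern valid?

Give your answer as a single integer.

i=0: (0 + 4) mod 5 = 4
i=1: s[i]=? (unknown)
i=2: (2 + 0) mod 5 = 2
i=3: (3 + 7) mod 5 = 0
i=4: (4 + 4) mod 5 = 3
Known residues: [0, 2, 3, 4]; need a permutation of 0..4, so missing residue r = 1
Need (1 + s) mod 5 = 1; smallest s = (1 - 1) mod 5 = 0

Answer: 0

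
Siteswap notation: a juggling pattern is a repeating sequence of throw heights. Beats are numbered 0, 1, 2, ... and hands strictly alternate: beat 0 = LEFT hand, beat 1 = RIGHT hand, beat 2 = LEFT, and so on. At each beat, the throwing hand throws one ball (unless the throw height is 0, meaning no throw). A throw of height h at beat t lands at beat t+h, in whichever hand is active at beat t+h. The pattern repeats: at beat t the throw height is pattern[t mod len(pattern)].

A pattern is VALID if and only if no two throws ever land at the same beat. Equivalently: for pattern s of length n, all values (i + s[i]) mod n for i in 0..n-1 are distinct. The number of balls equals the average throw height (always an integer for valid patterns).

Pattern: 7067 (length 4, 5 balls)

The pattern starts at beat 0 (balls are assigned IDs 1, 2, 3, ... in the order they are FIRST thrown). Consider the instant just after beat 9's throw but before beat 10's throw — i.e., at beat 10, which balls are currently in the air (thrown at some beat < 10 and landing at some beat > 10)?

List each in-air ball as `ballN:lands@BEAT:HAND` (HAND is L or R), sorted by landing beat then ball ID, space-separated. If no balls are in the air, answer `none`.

Answer: ball4:lands@11:R ball5:lands@12:L ball1:lands@14:L ball2:lands@15:R

Derivation:
Beat 0 (L): throw ball1 h=7 -> lands@7:R; in-air after throw: [b1@7:R]
Beat 2 (L): throw ball2 h=6 -> lands@8:L; in-air after throw: [b1@7:R b2@8:L]
Beat 3 (R): throw ball3 h=7 -> lands@10:L; in-air after throw: [b1@7:R b2@8:L b3@10:L]
Beat 4 (L): throw ball4 h=7 -> lands@11:R; in-air after throw: [b1@7:R b2@8:L b3@10:L b4@11:R]
Beat 6 (L): throw ball5 h=6 -> lands@12:L; in-air after throw: [b1@7:R b2@8:L b3@10:L b4@11:R b5@12:L]
Beat 7 (R): throw ball1 h=7 -> lands@14:L; in-air after throw: [b2@8:L b3@10:L b4@11:R b5@12:L b1@14:L]
Beat 8 (L): throw ball2 h=7 -> lands@15:R; in-air after throw: [b3@10:L b4@11:R b5@12:L b1@14:L b2@15:R]
Beat 10 (L): throw ball3 h=6 -> lands@16:L; in-air after throw: [b4@11:R b5@12:L b1@14:L b2@15:R b3@16:L]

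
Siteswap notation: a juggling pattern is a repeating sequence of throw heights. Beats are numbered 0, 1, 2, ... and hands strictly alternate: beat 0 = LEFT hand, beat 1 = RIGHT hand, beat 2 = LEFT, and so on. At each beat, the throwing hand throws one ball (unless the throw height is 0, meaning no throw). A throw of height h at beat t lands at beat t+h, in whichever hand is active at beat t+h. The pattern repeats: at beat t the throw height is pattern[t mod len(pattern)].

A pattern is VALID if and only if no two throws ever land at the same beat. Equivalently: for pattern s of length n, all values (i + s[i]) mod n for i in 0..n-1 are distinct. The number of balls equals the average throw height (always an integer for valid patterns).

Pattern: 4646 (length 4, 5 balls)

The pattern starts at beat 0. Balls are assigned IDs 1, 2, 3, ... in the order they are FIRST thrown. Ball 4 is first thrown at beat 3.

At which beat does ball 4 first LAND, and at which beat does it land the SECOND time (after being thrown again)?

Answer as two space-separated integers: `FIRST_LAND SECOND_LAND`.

Beat 0 (L): throw ball1 h=4 -> lands@4:L; in-air after throw: [b1@4:L]
Beat 1 (R): throw ball2 h=6 -> lands@7:R; in-air after throw: [b1@4:L b2@7:R]
Beat 2 (L): throw ball3 h=4 -> lands@6:L; in-air after throw: [b1@4:L b3@6:L b2@7:R]
Beat 3 (R): throw ball4 h=6 -> lands@9:R; in-air after throw: [b1@4:L b3@6:L b2@7:R b4@9:R]
Beat 4 (L): throw ball1 h=4 -> lands@8:L; in-air after throw: [b3@6:L b2@7:R b1@8:L b4@9:R]
Beat 5 (R): throw ball5 h=6 -> lands@11:R; in-air after throw: [b3@6:L b2@7:R b1@8:L b4@9:R b5@11:R]
Beat 6 (L): throw ball3 h=4 -> lands@10:L; in-air after throw: [b2@7:R b1@8:L b4@9:R b3@10:L b5@11:R]
Beat 7 (R): throw ball2 h=6 -> lands@13:R; in-air after throw: [b1@8:L b4@9:R b3@10:L b5@11:R b2@13:R]
Beat 8 (L): throw ball1 h=4 -> lands@12:L; in-air after throw: [b4@9:R b3@10:L b5@11:R b1@12:L b2@13:R]
Beat 9 (R): throw ball4 h=6 -> lands@15:R; in-air after throw: [b3@10:L b5@11:R b1@12:L b2@13:R b4@15:R]
Beat 10 (L): throw ball3 h=4 -> lands@14:L; in-air after throw: [b5@11:R b1@12:L b2@13:R b3@14:L b4@15:R]
Beat 11 (R): throw ball5 h=6 -> lands@17:R; in-air after throw: [b1@12:L b2@13:R b3@14:L b4@15:R b5@17:R]
Beat 12 (L): throw ball1 h=4 -> lands@16:L; in-air after throw: [b2@13:R b3@14:L b4@15:R b1@16:L b5@17:R]
Beat 13 (R): throw ball2 h=6 -> lands@19:R; in-air after throw: [b3@14:L b4@15:R b1@16:L b5@17:R b2@19:R]
Beat 14 (L): throw ball3 h=4 -> lands@18:L; in-air after throw: [b4@15:R b1@16:L b5@17:R b3@18:L b2@19:R]
Ball 4: thrown@3 h=6 -> first land @9; rethrown@9 h=6 -> second land @15

Answer: 9 15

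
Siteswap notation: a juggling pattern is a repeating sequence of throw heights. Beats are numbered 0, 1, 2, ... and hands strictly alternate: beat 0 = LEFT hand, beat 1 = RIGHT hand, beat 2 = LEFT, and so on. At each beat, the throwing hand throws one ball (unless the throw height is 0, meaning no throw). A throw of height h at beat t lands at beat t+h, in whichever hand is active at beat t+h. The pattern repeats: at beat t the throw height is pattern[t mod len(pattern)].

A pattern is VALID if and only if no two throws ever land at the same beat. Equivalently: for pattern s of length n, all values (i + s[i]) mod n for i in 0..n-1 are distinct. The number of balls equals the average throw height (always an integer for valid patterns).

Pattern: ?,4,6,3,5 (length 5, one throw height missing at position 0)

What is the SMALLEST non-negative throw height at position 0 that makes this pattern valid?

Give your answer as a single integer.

i=0: s[i]=? (unknown)
i=1: (1 + 4) mod 5 = 0
i=2: (2 + 6) mod 5 = 3
i=3: (3 + 3) mod 5 = 1
i=4: (4 + 5) mod 5 = 4
Known residues: [0, 1, 3, 4]; need a permutation of 0..4, so missing residue r = 2
Need (0 + s) mod 5 = 2; smallest s = (2 - 0) mod 5 = 2

Answer: 2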